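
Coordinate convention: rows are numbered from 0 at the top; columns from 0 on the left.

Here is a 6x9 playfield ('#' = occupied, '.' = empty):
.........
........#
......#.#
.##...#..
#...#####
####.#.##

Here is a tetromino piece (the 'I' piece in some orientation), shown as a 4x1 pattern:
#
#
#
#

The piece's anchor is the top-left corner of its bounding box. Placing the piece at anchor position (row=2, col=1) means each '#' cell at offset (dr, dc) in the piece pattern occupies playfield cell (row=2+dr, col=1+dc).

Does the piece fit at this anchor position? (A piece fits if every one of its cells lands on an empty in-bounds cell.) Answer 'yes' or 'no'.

Answer: no

Derivation:
Check each piece cell at anchor (2, 1):
  offset (0,0) -> (2,1): empty -> OK
  offset (1,0) -> (3,1): occupied ('#') -> FAIL
  offset (2,0) -> (4,1): empty -> OK
  offset (3,0) -> (5,1): occupied ('#') -> FAIL
All cells valid: no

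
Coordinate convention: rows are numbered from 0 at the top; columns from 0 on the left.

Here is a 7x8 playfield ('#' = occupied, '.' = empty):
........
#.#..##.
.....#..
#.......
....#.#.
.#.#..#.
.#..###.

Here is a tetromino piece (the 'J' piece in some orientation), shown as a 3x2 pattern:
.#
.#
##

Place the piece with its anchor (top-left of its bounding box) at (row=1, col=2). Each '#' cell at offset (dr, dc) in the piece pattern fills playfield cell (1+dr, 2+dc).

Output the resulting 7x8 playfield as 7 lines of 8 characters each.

Answer: ........
#.##.##.
...#.#..
#.##....
....#.#.
.#.#..#.
.#..###.

Derivation:
Fill (1+0,2+1) = (1,3)
Fill (1+1,2+1) = (2,3)
Fill (1+2,2+0) = (3,2)
Fill (1+2,2+1) = (3,3)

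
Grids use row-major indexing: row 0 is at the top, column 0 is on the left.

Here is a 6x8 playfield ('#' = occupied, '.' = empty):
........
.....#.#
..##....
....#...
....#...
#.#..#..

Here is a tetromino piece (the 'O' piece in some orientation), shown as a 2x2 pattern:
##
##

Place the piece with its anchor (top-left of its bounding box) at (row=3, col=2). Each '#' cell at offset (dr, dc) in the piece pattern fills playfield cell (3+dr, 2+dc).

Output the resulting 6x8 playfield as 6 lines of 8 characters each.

Answer: ........
.....#.#
..##....
..###...
..###...
#.#..#..

Derivation:
Fill (3+0,2+0) = (3,2)
Fill (3+0,2+1) = (3,3)
Fill (3+1,2+0) = (4,2)
Fill (3+1,2+1) = (4,3)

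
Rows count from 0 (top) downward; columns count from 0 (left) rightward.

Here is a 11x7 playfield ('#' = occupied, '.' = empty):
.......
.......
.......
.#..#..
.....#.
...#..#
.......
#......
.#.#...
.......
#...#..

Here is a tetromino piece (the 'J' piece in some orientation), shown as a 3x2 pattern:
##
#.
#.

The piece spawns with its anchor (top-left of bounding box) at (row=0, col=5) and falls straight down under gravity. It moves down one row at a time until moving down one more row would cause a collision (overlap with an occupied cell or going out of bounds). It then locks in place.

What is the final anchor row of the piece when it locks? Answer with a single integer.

Spawn at (row=0, col=5). Try each row:
  row 0: fits
  row 1: fits
  row 2: blocked -> lock at row 1

Answer: 1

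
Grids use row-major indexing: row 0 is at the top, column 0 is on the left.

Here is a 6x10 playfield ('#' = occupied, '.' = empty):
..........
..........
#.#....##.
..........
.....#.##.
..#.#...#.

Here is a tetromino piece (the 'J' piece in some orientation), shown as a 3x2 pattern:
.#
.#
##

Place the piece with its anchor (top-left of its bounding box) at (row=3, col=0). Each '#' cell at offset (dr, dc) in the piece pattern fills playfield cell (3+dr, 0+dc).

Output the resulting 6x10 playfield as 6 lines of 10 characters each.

Answer: ..........
..........
#.#....##.
.#........
.#...#.##.
###.#...#.

Derivation:
Fill (3+0,0+1) = (3,1)
Fill (3+1,0+1) = (4,1)
Fill (3+2,0+0) = (5,0)
Fill (3+2,0+1) = (5,1)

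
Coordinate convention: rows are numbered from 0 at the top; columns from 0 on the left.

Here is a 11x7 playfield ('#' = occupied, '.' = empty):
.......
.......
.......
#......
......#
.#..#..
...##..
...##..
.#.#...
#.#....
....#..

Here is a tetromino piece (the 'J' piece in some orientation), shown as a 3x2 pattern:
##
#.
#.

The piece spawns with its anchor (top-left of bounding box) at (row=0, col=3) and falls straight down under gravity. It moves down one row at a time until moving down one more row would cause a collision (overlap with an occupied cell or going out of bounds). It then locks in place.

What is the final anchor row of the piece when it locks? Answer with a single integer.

Spawn at (row=0, col=3). Try each row:
  row 0: fits
  row 1: fits
  row 2: fits
  row 3: fits
  row 4: blocked -> lock at row 3

Answer: 3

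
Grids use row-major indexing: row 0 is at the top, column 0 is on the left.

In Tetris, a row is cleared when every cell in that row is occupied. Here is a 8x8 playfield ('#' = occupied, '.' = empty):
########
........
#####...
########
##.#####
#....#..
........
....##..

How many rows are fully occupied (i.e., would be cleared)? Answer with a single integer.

Check each row:
  row 0: 0 empty cells -> FULL (clear)
  row 1: 8 empty cells -> not full
  row 2: 3 empty cells -> not full
  row 3: 0 empty cells -> FULL (clear)
  row 4: 1 empty cell -> not full
  row 5: 6 empty cells -> not full
  row 6: 8 empty cells -> not full
  row 7: 6 empty cells -> not full
Total rows cleared: 2

Answer: 2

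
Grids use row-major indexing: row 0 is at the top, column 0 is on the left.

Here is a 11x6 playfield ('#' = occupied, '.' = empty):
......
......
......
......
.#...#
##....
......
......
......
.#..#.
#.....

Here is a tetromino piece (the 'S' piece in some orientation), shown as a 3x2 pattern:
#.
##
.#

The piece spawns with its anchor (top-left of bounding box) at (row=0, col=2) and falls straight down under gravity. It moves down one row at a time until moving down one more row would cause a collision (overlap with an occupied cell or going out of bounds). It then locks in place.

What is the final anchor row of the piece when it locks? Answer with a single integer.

Answer: 8

Derivation:
Spawn at (row=0, col=2). Try each row:
  row 0: fits
  row 1: fits
  row 2: fits
  row 3: fits
  row 4: fits
  row 5: fits
  row 6: fits
  row 7: fits
  row 8: fits
  row 9: blocked -> lock at row 8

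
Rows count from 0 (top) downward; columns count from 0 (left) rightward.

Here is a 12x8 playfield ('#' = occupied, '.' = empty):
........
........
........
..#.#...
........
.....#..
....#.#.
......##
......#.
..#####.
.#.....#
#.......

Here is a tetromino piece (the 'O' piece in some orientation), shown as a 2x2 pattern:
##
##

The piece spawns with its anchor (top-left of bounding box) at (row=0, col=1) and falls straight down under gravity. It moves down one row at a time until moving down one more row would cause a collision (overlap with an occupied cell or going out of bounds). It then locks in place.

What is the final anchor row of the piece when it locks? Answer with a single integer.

Spawn at (row=0, col=1). Try each row:
  row 0: fits
  row 1: fits
  row 2: blocked -> lock at row 1

Answer: 1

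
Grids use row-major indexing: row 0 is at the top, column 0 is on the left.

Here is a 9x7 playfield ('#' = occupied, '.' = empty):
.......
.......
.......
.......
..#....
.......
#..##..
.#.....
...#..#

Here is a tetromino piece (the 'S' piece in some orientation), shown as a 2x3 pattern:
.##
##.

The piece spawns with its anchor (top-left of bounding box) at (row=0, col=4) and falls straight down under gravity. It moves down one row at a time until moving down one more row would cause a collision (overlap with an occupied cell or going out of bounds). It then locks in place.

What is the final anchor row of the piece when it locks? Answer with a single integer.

Answer: 4

Derivation:
Spawn at (row=0, col=4). Try each row:
  row 0: fits
  row 1: fits
  row 2: fits
  row 3: fits
  row 4: fits
  row 5: blocked -> lock at row 4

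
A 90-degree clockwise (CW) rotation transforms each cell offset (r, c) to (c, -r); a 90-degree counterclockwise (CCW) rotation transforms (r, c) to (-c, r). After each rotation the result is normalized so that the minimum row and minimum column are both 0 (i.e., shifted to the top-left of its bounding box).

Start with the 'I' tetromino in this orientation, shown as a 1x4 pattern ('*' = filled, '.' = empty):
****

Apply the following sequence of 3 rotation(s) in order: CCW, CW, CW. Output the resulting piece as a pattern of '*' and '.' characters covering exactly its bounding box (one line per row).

Answer: *
*
*
*

Derivation:
Start:
****
After rotation 1 (CCW):
*
*
*
*
After rotation 2 (CW):
****
After rotation 3 (CW):
*
*
*
*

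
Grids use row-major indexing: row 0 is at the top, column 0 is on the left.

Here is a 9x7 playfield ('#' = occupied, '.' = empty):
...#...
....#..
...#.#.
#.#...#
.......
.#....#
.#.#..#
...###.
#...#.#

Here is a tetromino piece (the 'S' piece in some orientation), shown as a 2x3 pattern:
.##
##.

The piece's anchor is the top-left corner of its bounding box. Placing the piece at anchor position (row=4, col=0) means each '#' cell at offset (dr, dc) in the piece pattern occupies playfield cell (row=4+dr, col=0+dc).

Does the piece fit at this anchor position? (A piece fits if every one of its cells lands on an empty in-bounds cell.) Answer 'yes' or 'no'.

Check each piece cell at anchor (4, 0):
  offset (0,1) -> (4,1): empty -> OK
  offset (0,2) -> (4,2): empty -> OK
  offset (1,0) -> (5,0): empty -> OK
  offset (1,1) -> (5,1): occupied ('#') -> FAIL
All cells valid: no

Answer: no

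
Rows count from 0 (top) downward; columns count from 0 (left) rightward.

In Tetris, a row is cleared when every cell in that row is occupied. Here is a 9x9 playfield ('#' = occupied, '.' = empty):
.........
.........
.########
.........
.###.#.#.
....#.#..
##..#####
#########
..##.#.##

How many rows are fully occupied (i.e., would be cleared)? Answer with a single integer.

Check each row:
  row 0: 9 empty cells -> not full
  row 1: 9 empty cells -> not full
  row 2: 1 empty cell -> not full
  row 3: 9 empty cells -> not full
  row 4: 4 empty cells -> not full
  row 5: 7 empty cells -> not full
  row 6: 2 empty cells -> not full
  row 7: 0 empty cells -> FULL (clear)
  row 8: 4 empty cells -> not full
Total rows cleared: 1

Answer: 1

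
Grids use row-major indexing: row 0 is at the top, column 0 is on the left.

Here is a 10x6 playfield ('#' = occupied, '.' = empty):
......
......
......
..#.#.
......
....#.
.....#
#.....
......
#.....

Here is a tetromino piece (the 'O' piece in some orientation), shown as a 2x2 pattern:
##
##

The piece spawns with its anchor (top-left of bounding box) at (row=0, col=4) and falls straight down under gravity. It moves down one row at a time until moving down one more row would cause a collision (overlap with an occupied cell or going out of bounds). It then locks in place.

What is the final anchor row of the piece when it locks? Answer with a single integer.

Answer: 1

Derivation:
Spawn at (row=0, col=4). Try each row:
  row 0: fits
  row 1: fits
  row 2: blocked -> lock at row 1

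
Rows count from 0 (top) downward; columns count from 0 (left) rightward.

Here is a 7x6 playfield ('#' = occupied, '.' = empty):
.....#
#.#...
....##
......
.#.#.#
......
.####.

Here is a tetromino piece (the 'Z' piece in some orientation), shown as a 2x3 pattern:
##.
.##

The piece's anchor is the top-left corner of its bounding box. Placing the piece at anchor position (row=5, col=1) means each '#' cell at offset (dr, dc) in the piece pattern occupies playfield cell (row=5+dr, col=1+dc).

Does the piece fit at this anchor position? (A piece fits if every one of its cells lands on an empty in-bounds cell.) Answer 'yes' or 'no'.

Check each piece cell at anchor (5, 1):
  offset (0,0) -> (5,1): empty -> OK
  offset (0,1) -> (5,2): empty -> OK
  offset (1,1) -> (6,2): occupied ('#') -> FAIL
  offset (1,2) -> (6,3): occupied ('#') -> FAIL
All cells valid: no

Answer: no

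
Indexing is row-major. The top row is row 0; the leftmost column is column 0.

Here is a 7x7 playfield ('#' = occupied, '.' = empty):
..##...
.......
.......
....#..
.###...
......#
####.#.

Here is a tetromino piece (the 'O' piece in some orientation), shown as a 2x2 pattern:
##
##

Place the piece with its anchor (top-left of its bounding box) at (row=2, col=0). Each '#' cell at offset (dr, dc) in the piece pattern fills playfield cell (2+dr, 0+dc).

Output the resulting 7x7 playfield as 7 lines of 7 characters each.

Fill (2+0,0+0) = (2,0)
Fill (2+0,0+1) = (2,1)
Fill (2+1,0+0) = (3,0)
Fill (2+1,0+1) = (3,1)

Answer: ..##...
.......
##.....
##..#..
.###...
......#
####.#.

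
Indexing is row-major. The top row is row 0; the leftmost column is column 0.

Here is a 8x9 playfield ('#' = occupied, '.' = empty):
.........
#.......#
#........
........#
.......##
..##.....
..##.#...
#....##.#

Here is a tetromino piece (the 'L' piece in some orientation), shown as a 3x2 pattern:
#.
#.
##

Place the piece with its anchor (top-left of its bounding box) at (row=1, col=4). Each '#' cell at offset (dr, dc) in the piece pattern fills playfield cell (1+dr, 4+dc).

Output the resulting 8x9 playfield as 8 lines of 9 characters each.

Answer: .........
#...#...#
#...#....
....##..#
.......##
..##.....
..##.#...
#....##.#

Derivation:
Fill (1+0,4+0) = (1,4)
Fill (1+1,4+0) = (2,4)
Fill (1+2,4+0) = (3,4)
Fill (1+2,4+1) = (3,5)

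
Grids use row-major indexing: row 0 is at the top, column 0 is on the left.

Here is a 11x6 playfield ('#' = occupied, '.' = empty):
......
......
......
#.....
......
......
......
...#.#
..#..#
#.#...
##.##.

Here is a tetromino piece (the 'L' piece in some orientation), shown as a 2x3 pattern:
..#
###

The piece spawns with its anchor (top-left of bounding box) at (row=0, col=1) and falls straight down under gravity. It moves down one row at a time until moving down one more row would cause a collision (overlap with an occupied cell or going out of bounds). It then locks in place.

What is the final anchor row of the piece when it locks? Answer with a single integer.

Answer: 5

Derivation:
Spawn at (row=0, col=1). Try each row:
  row 0: fits
  row 1: fits
  row 2: fits
  row 3: fits
  row 4: fits
  row 5: fits
  row 6: blocked -> lock at row 5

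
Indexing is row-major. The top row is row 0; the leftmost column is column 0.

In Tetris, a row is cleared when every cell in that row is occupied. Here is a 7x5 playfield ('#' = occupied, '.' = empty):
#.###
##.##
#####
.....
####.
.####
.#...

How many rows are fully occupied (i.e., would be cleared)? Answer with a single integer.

Check each row:
  row 0: 1 empty cell -> not full
  row 1: 1 empty cell -> not full
  row 2: 0 empty cells -> FULL (clear)
  row 3: 5 empty cells -> not full
  row 4: 1 empty cell -> not full
  row 5: 1 empty cell -> not full
  row 6: 4 empty cells -> not full
Total rows cleared: 1

Answer: 1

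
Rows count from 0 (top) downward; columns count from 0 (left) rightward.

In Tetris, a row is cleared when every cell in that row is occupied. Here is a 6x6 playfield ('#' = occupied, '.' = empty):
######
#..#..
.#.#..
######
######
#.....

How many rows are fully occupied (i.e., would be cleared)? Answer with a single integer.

Answer: 3

Derivation:
Check each row:
  row 0: 0 empty cells -> FULL (clear)
  row 1: 4 empty cells -> not full
  row 2: 4 empty cells -> not full
  row 3: 0 empty cells -> FULL (clear)
  row 4: 0 empty cells -> FULL (clear)
  row 5: 5 empty cells -> not full
Total rows cleared: 3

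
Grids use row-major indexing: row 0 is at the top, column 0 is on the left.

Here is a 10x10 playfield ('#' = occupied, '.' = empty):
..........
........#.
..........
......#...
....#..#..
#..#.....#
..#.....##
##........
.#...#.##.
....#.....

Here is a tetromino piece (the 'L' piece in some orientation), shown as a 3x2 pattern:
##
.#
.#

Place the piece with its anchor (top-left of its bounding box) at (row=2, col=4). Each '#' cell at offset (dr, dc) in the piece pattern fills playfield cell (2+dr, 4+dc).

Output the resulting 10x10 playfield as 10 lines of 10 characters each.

Fill (2+0,4+0) = (2,4)
Fill (2+0,4+1) = (2,5)
Fill (2+1,4+1) = (3,5)
Fill (2+2,4+1) = (4,5)

Answer: ..........
........#.
....##....
.....##...
....##.#..
#..#.....#
..#.....##
##........
.#...#.##.
....#.....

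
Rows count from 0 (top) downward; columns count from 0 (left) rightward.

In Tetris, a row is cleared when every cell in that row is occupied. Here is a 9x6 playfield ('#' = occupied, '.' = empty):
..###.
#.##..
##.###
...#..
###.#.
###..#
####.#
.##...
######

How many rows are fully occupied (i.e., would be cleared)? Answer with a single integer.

Check each row:
  row 0: 3 empty cells -> not full
  row 1: 3 empty cells -> not full
  row 2: 1 empty cell -> not full
  row 3: 5 empty cells -> not full
  row 4: 2 empty cells -> not full
  row 5: 2 empty cells -> not full
  row 6: 1 empty cell -> not full
  row 7: 4 empty cells -> not full
  row 8: 0 empty cells -> FULL (clear)
Total rows cleared: 1

Answer: 1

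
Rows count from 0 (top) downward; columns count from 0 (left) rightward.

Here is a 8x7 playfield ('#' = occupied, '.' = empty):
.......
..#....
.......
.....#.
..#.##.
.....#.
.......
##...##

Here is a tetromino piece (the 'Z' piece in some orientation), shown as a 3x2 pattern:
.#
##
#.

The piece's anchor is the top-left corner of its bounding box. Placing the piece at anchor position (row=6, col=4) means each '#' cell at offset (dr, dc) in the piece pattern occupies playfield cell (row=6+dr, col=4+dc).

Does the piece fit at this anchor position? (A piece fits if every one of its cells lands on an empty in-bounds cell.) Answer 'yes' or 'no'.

Check each piece cell at anchor (6, 4):
  offset (0,1) -> (6,5): empty -> OK
  offset (1,0) -> (7,4): empty -> OK
  offset (1,1) -> (7,5): occupied ('#') -> FAIL
  offset (2,0) -> (8,4): out of bounds -> FAIL
All cells valid: no

Answer: no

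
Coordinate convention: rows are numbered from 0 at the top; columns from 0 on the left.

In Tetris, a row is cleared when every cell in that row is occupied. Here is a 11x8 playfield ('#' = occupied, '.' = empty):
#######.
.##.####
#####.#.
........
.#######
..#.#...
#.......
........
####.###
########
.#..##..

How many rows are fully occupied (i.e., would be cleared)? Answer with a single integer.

Check each row:
  row 0: 1 empty cell -> not full
  row 1: 2 empty cells -> not full
  row 2: 2 empty cells -> not full
  row 3: 8 empty cells -> not full
  row 4: 1 empty cell -> not full
  row 5: 6 empty cells -> not full
  row 6: 7 empty cells -> not full
  row 7: 8 empty cells -> not full
  row 8: 1 empty cell -> not full
  row 9: 0 empty cells -> FULL (clear)
  row 10: 5 empty cells -> not full
Total rows cleared: 1

Answer: 1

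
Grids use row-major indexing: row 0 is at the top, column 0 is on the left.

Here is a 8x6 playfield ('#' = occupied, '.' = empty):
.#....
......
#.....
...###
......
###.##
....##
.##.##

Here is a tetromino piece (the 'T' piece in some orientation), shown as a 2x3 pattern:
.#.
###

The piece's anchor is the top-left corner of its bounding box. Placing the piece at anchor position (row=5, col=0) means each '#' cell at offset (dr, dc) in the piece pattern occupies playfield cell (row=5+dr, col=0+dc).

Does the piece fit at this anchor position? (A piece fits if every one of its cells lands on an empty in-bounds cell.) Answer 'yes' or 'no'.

Answer: no

Derivation:
Check each piece cell at anchor (5, 0):
  offset (0,1) -> (5,1): occupied ('#') -> FAIL
  offset (1,0) -> (6,0): empty -> OK
  offset (1,1) -> (6,1): empty -> OK
  offset (1,2) -> (6,2): empty -> OK
All cells valid: no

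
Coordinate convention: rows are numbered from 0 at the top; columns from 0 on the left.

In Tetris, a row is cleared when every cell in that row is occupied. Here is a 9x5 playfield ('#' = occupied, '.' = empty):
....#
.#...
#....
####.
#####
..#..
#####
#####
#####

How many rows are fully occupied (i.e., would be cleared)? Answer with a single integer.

Answer: 4

Derivation:
Check each row:
  row 0: 4 empty cells -> not full
  row 1: 4 empty cells -> not full
  row 2: 4 empty cells -> not full
  row 3: 1 empty cell -> not full
  row 4: 0 empty cells -> FULL (clear)
  row 5: 4 empty cells -> not full
  row 6: 0 empty cells -> FULL (clear)
  row 7: 0 empty cells -> FULL (clear)
  row 8: 0 empty cells -> FULL (clear)
Total rows cleared: 4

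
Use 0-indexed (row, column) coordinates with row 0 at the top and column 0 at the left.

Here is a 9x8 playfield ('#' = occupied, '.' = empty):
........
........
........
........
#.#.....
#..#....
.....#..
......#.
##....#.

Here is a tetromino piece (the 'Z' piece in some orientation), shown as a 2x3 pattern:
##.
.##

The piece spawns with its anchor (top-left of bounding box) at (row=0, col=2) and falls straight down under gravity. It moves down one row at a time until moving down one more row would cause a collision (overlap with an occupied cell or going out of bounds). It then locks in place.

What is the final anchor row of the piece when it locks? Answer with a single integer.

Spawn at (row=0, col=2). Try each row:
  row 0: fits
  row 1: fits
  row 2: fits
  row 3: fits
  row 4: blocked -> lock at row 3

Answer: 3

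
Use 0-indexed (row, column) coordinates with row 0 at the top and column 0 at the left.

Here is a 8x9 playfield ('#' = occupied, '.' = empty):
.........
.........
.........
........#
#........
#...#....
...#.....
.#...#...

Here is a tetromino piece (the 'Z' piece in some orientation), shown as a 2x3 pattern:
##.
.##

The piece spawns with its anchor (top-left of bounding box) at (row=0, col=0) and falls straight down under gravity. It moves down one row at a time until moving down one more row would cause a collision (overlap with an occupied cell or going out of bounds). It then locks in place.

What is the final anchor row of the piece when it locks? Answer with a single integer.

Answer: 3

Derivation:
Spawn at (row=0, col=0). Try each row:
  row 0: fits
  row 1: fits
  row 2: fits
  row 3: fits
  row 4: blocked -> lock at row 3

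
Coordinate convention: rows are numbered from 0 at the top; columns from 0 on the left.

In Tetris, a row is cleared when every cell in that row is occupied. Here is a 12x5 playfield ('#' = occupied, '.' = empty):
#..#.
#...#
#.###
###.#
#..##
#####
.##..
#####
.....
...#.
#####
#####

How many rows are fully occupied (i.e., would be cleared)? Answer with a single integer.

Check each row:
  row 0: 3 empty cells -> not full
  row 1: 3 empty cells -> not full
  row 2: 1 empty cell -> not full
  row 3: 1 empty cell -> not full
  row 4: 2 empty cells -> not full
  row 5: 0 empty cells -> FULL (clear)
  row 6: 3 empty cells -> not full
  row 7: 0 empty cells -> FULL (clear)
  row 8: 5 empty cells -> not full
  row 9: 4 empty cells -> not full
  row 10: 0 empty cells -> FULL (clear)
  row 11: 0 empty cells -> FULL (clear)
Total rows cleared: 4

Answer: 4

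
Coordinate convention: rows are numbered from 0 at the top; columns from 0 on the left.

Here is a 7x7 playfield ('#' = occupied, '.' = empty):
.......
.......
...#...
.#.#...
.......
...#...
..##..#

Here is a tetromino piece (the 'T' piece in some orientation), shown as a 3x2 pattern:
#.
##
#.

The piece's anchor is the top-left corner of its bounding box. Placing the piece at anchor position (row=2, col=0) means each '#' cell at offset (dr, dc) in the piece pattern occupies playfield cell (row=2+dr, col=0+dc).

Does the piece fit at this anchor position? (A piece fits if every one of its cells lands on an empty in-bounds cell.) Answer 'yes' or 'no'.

Answer: no

Derivation:
Check each piece cell at anchor (2, 0):
  offset (0,0) -> (2,0): empty -> OK
  offset (1,0) -> (3,0): empty -> OK
  offset (1,1) -> (3,1): occupied ('#') -> FAIL
  offset (2,0) -> (4,0): empty -> OK
All cells valid: no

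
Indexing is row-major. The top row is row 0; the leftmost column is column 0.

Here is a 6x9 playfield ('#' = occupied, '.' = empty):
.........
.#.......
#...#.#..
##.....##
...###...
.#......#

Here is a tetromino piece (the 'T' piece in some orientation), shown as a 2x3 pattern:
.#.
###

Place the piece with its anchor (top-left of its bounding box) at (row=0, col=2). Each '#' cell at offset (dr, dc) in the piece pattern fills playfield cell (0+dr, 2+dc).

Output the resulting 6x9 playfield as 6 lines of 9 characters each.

Answer: ...#.....
.####....
#...#.#..
##.....##
...###...
.#......#

Derivation:
Fill (0+0,2+1) = (0,3)
Fill (0+1,2+0) = (1,2)
Fill (0+1,2+1) = (1,3)
Fill (0+1,2+2) = (1,4)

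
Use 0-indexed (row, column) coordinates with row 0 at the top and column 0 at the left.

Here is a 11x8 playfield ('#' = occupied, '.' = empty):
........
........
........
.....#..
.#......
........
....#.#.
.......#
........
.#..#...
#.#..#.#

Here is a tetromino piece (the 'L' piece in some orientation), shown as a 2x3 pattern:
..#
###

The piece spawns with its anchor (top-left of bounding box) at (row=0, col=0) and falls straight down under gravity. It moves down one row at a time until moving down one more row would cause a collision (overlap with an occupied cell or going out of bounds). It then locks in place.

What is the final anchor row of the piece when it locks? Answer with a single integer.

Answer: 2

Derivation:
Spawn at (row=0, col=0). Try each row:
  row 0: fits
  row 1: fits
  row 2: fits
  row 3: blocked -> lock at row 2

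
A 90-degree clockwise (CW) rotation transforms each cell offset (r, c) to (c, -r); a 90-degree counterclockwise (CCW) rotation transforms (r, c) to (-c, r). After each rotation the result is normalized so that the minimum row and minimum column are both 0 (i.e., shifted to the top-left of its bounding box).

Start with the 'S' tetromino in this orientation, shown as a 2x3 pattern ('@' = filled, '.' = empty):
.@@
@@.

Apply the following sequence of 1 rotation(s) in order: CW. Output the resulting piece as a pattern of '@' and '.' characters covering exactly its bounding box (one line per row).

Answer: @.
@@
.@

Derivation:
Start:
.@@
@@.
After rotation 1 (CW):
@.
@@
.@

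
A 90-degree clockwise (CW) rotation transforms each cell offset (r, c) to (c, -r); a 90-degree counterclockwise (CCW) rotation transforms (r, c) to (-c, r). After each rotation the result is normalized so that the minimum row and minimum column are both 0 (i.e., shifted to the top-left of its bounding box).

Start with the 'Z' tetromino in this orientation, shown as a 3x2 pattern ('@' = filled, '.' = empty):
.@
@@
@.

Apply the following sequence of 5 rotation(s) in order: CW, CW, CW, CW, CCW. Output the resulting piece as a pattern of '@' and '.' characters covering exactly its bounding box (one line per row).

Answer: @@.
.@@

Derivation:
Start:
.@
@@
@.
After rotation 1 (CW):
@@.
.@@
After rotation 2 (CW):
.@
@@
@.
After rotation 3 (CW):
@@.
.@@
After rotation 4 (CW):
.@
@@
@.
After rotation 5 (CCW):
@@.
.@@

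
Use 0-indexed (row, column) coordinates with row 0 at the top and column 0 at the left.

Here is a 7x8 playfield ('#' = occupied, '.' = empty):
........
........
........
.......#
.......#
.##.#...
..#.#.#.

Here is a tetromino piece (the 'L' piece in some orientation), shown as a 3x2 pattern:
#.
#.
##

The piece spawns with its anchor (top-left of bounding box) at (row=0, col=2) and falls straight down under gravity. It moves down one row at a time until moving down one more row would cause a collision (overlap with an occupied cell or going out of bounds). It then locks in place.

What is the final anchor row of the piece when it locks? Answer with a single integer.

Spawn at (row=0, col=2). Try each row:
  row 0: fits
  row 1: fits
  row 2: fits
  row 3: blocked -> lock at row 2

Answer: 2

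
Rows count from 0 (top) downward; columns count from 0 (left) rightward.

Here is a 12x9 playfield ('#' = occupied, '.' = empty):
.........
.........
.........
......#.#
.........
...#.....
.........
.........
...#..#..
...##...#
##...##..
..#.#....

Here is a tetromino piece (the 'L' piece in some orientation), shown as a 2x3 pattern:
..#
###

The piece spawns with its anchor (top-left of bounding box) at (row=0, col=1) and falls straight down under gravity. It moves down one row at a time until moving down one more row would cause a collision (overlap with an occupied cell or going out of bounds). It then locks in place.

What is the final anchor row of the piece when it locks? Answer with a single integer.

Spawn at (row=0, col=1). Try each row:
  row 0: fits
  row 1: fits
  row 2: fits
  row 3: fits
  row 4: blocked -> lock at row 3

Answer: 3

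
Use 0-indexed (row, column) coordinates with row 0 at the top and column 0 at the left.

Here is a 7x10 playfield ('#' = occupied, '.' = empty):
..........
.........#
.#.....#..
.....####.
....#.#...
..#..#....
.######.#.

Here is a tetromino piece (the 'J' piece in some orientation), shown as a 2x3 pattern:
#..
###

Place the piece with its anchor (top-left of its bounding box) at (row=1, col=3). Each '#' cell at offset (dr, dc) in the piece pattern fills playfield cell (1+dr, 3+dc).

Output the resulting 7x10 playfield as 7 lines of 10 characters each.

Answer: ..........
...#.....#
.#.###.#..
.....####.
....#.#...
..#..#....
.######.#.

Derivation:
Fill (1+0,3+0) = (1,3)
Fill (1+1,3+0) = (2,3)
Fill (1+1,3+1) = (2,4)
Fill (1+1,3+2) = (2,5)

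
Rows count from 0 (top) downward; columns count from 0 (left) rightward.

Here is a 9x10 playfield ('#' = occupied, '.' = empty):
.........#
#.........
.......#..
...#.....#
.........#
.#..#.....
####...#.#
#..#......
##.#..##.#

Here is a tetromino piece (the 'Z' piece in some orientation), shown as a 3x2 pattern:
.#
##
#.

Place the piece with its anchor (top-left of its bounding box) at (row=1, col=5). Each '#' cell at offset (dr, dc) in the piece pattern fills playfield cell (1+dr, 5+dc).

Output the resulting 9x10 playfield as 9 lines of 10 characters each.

Answer: .........#
#.....#...
.....###..
...#.#...#
.........#
.#..#.....
####...#.#
#..#......
##.#..##.#

Derivation:
Fill (1+0,5+1) = (1,6)
Fill (1+1,5+0) = (2,5)
Fill (1+1,5+1) = (2,6)
Fill (1+2,5+0) = (3,5)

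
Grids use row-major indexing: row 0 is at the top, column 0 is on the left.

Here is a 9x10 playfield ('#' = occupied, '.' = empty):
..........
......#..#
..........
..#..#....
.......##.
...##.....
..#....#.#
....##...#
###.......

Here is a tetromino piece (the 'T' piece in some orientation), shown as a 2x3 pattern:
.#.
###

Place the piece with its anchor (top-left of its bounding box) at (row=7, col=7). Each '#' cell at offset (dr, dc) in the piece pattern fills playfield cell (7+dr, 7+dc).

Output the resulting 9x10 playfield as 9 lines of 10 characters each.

Fill (7+0,7+1) = (7,8)
Fill (7+1,7+0) = (8,7)
Fill (7+1,7+1) = (8,8)
Fill (7+1,7+2) = (8,9)

Answer: ..........
......#..#
..........
..#..#....
.......##.
...##.....
..#....#.#
....##..##
###....###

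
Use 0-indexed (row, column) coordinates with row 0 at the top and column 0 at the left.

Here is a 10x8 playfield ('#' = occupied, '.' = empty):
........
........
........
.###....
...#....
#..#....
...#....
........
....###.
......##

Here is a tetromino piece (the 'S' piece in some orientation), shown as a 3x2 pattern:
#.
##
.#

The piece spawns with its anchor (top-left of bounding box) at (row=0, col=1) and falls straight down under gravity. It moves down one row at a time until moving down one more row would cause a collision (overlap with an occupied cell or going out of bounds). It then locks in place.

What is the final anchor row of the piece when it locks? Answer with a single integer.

Spawn at (row=0, col=1). Try each row:
  row 0: fits
  row 1: blocked -> lock at row 0

Answer: 0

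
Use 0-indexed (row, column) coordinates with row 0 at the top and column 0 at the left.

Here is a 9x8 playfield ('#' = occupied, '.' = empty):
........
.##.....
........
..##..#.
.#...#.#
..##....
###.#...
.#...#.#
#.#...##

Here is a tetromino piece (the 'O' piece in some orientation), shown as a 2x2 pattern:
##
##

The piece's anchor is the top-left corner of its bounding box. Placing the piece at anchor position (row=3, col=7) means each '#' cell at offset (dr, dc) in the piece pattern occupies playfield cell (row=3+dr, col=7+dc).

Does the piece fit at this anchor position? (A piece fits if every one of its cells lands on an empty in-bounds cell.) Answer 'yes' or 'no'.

Check each piece cell at anchor (3, 7):
  offset (0,0) -> (3,7): empty -> OK
  offset (0,1) -> (3,8): out of bounds -> FAIL
  offset (1,0) -> (4,7): occupied ('#') -> FAIL
  offset (1,1) -> (4,8): out of bounds -> FAIL
All cells valid: no

Answer: no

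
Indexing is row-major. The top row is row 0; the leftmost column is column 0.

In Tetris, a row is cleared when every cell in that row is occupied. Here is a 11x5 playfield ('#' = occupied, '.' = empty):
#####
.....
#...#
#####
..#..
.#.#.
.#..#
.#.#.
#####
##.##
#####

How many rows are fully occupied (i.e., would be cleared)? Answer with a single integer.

Answer: 4

Derivation:
Check each row:
  row 0: 0 empty cells -> FULL (clear)
  row 1: 5 empty cells -> not full
  row 2: 3 empty cells -> not full
  row 3: 0 empty cells -> FULL (clear)
  row 4: 4 empty cells -> not full
  row 5: 3 empty cells -> not full
  row 6: 3 empty cells -> not full
  row 7: 3 empty cells -> not full
  row 8: 0 empty cells -> FULL (clear)
  row 9: 1 empty cell -> not full
  row 10: 0 empty cells -> FULL (clear)
Total rows cleared: 4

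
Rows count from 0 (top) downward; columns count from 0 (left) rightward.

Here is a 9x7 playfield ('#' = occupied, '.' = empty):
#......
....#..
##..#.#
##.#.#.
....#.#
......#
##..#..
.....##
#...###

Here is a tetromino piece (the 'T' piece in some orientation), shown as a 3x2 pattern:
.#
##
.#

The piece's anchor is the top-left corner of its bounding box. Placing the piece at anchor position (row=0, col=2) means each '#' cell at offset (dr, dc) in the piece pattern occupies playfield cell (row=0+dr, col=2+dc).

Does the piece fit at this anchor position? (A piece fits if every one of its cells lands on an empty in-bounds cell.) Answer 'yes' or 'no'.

Answer: yes

Derivation:
Check each piece cell at anchor (0, 2):
  offset (0,1) -> (0,3): empty -> OK
  offset (1,0) -> (1,2): empty -> OK
  offset (1,1) -> (1,3): empty -> OK
  offset (2,1) -> (2,3): empty -> OK
All cells valid: yes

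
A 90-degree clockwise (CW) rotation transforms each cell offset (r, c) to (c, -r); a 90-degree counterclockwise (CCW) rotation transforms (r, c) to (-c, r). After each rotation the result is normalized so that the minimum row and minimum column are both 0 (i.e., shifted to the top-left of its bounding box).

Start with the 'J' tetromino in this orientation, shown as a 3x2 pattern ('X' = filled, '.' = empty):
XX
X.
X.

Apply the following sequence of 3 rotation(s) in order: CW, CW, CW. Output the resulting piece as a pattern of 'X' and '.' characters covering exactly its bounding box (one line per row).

Start:
XX
X.
X.
After rotation 1 (CW):
XXX
..X
After rotation 2 (CW):
.X
.X
XX
After rotation 3 (CW):
X..
XXX

Answer: X..
XXX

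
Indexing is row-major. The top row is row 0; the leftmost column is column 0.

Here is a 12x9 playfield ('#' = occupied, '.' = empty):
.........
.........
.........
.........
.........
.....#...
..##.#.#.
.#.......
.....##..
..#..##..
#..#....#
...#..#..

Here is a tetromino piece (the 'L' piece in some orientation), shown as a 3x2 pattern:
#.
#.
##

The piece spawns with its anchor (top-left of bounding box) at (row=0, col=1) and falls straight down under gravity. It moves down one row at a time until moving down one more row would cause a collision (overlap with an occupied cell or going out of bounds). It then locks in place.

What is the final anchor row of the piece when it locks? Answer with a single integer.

Answer: 3

Derivation:
Spawn at (row=0, col=1). Try each row:
  row 0: fits
  row 1: fits
  row 2: fits
  row 3: fits
  row 4: blocked -> lock at row 3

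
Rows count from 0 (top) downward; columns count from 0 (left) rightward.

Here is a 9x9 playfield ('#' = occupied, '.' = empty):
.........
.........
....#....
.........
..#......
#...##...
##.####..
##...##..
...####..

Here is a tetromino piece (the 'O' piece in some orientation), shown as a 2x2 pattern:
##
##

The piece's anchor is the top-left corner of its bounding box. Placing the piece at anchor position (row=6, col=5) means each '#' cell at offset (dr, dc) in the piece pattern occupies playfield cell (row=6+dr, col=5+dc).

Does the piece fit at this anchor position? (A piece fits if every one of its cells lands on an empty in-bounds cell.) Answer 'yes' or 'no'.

Check each piece cell at anchor (6, 5):
  offset (0,0) -> (6,5): occupied ('#') -> FAIL
  offset (0,1) -> (6,6): occupied ('#') -> FAIL
  offset (1,0) -> (7,5): occupied ('#') -> FAIL
  offset (1,1) -> (7,6): occupied ('#') -> FAIL
All cells valid: no

Answer: no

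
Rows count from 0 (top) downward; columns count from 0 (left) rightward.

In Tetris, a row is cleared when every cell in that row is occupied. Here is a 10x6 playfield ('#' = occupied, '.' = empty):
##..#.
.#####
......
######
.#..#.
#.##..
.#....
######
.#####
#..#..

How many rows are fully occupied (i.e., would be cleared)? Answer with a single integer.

Check each row:
  row 0: 3 empty cells -> not full
  row 1: 1 empty cell -> not full
  row 2: 6 empty cells -> not full
  row 3: 0 empty cells -> FULL (clear)
  row 4: 4 empty cells -> not full
  row 5: 3 empty cells -> not full
  row 6: 5 empty cells -> not full
  row 7: 0 empty cells -> FULL (clear)
  row 8: 1 empty cell -> not full
  row 9: 4 empty cells -> not full
Total rows cleared: 2

Answer: 2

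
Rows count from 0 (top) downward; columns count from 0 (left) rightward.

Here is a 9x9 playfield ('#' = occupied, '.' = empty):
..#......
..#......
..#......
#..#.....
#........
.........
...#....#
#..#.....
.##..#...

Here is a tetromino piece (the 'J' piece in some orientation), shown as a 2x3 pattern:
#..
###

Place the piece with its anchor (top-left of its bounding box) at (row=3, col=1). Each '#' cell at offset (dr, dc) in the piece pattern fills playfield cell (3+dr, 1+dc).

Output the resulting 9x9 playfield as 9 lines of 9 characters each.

Answer: ..#......
..#......
..#......
##.#.....
####.....
.........
...#....#
#..#.....
.##..#...

Derivation:
Fill (3+0,1+0) = (3,1)
Fill (3+1,1+0) = (4,1)
Fill (3+1,1+1) = (4,2)
Fill (3+1,1+2) = (4,3)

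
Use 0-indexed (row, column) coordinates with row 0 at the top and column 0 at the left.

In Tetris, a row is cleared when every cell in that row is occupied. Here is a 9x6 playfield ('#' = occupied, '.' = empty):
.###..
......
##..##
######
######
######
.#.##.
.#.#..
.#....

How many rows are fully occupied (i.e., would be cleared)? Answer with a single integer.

Answer: 3

Derivation:
Check each row:
  row 0: 3 empty cells -> not full
  row 1: 6 empty cells -> not full
  row 2: 2 empty cells -> not full
  row 3: 0 empty cells -> FULL (clear)
  row 4: 0 empty cells -> FULL (clear)
  row 5: 0 empty cells -> FULL (clear)
  row 6: 3 empty cells -> not full
  row 7: 4 empty cells -> not full
  row 8: 5 empty cells -> not full
Total rows cleared: 3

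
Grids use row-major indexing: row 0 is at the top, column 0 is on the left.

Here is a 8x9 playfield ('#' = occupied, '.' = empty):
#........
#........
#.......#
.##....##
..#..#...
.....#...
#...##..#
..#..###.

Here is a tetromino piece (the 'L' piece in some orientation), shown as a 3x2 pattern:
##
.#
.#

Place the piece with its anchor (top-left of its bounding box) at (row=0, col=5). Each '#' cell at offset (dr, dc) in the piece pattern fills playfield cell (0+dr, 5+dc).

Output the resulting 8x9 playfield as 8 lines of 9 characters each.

Fill (0+0,5+0) = (0,5)
Fill (0+0,5+1) = (0,6)
Fill (0+1,5+1) = (1,6)
Fill (0+2,5+1) = (2,6)

Answer: #....##..
#.....#..
#.....#.#
.##....##
..#..#...
.....#...
#...##..#
..#..###.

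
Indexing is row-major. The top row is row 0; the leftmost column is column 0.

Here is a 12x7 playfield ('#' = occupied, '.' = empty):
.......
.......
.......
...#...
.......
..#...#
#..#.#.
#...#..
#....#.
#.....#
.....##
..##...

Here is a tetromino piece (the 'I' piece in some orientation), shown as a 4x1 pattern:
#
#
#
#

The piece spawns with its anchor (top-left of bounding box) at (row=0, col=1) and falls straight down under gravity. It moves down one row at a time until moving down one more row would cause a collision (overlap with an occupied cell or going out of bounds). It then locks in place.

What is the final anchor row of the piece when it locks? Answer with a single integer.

Spawn at (row=0, col=1). Try each row:
  row 0: fits
  row 1: fits
  row 2: fits
  row 3: fits
  row 4: fits
  row 5: fits
  row 6: fits
  row 7: fits
  row 8: fits
  row 9: blocked -> lock at row 8

Answer: 8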